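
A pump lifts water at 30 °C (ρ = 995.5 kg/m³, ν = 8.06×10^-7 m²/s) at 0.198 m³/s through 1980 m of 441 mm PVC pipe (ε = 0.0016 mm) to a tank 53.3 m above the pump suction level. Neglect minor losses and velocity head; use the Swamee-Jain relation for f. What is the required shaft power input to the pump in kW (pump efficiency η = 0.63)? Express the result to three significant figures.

V = 4Q/(πD²) = 1.296 m/s; Re = 7.09×10^5; ε/D = 3.63×10^-6; f = 0.01238
h_f = f(L/D)V²/2g = 4.761 m
Total head H = z + h_f = 53.3 + 4.761 = 58.06 m
P_hyd = ρgQH = 995.5·9.81·0.198·58.06 = 112.3 kW
P_shaft = P_hyd/η = 112.3/0.63 = 178.2 kW

P_shaft ≈ 178 kW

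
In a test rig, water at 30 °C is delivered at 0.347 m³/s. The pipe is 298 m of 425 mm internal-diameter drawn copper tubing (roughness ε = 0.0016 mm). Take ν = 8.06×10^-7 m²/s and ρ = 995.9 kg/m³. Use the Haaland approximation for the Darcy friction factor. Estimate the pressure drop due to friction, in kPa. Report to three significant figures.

Δp ≈ 23.4 kPa

V = 4Q/(πD²) = 4·0.347/(π·0.425²) = 2.446 m/s
Re = VD/ν = 2.446·0.425/8.06×10^-7 = 1.29×10^6 → turbulent
ε/D = 0.0016/425 = 3.76×10^-6
Haaland: f = 0.01118
h_f = f(L/D)V²/(2g) = 0.01118·(298/0.425)·2.446²/(2·9.81) = 2.391 m
Δp = ρg·h_f = 995.9·9.81·2.391 = 23.36 kPa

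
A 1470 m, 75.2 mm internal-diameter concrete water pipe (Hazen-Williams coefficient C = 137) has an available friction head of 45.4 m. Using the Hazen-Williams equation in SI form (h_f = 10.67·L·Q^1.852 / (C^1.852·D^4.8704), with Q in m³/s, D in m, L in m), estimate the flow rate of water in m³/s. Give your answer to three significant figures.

Rearranging: Q = [h_f·C^1.852·D^4.8704 / (10.67·L)]^(1/1.852)
Q = [45.4·137^1.852·0.0752^4.8704 / (10.67·1470)]^0.540 = 0.006468 m³/s

Q ≈ 0.00647 m³/s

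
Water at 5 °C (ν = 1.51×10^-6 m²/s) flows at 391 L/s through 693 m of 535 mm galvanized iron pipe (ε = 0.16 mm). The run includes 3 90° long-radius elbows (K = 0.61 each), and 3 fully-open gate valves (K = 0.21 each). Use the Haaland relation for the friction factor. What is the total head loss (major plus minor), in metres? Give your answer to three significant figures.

H_L ≈ 3.56 m

V = 4Q/(πD²) = 1.739 m/s; V²/2g = 0.1542 m
Re = 6.16×10^5, ε/D = 2.99×10^-4 → f = 0.01595 (Haaland)
Major: h_f = f(L/D)·V²/2g = 0.01595·1295·0.1542 = 3.185 m
Minor: ΣK = 2.46; h_m = ΣK·V²/2g = 0.3793 m
Total H_L = 3.185 + 0.3793 = 3.564 m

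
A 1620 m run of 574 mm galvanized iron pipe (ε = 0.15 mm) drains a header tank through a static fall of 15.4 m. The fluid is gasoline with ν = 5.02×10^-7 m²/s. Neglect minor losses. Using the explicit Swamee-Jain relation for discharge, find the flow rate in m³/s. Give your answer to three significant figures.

Swamee-Jain (Type II): Q = -0.965·√(gD⁵h_f/L)·ln[ε/(3.7D) + √(3.17ν²L/(gD³h_f))]
√(gD⁵h_f/L) = √(9.81·0.574⁵·15.4/1620) = 0.07623
ε/(3.7D) = 7.06×10^-5; √(3.17ν²L/(gD³h_f)) = 6.73×10^-6
Q = -0.965·0.07623·ln(7.736×10^-5) = 0.6964 m³/s
Check: V = 2.69 m/s, Re = 3.08×10^6, f = 0.01485, h_f = 15.5 m ≈ 15.4 m ✓

Q ≈ 0.696 m³/s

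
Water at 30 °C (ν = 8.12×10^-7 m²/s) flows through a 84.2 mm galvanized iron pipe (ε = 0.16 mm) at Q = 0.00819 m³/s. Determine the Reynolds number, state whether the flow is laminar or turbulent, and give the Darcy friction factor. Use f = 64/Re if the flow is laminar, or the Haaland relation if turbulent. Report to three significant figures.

Re ≈ 1.53×10^5; turbulent; f ≈ 0.0242

V = 4Q/(πD²) = 1.471 m/s
Re = VD/ν = 1.471·0.0842/8.12×10^-7 = 1.53×10^5
Re > 4000 → turbulent; ε/D = 0.00190
Haaland: f = 0.02420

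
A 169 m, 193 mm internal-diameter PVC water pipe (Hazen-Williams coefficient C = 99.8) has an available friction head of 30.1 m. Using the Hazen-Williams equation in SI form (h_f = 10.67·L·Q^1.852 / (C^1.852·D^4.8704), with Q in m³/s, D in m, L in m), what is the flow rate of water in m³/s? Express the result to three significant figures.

Q ≈ 0.145 m³/s

Rearranging: Q = [h_f·C^1.852·D^4.8704 / (10.67·L)]^(1/1.852)
Q = [30.1·99.8^1.852·0.193^4.8704 / (10.67·169)]^0.540 = 0.1447 m³/s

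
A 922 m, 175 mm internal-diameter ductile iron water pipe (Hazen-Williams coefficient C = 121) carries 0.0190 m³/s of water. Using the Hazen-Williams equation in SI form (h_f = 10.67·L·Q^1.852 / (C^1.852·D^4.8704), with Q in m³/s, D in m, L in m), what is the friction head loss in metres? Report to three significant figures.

h_f = 10.67·922·0.0190^1.852 / (121^1.852·0.175^4.8704) = 4.311 m

h_f ≈ 4.31 m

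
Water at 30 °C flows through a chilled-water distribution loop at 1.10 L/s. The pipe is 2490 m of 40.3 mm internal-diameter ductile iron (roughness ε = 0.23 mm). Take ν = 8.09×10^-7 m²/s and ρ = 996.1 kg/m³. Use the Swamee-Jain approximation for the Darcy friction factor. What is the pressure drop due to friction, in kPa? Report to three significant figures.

V = 4Q/(πD²) = 4·0.00110/(π·0.0403²) = 0.8624 m/s
Re = VD/ν = 0.8624·0.0403/8.09×10^-7 = 4.30×10^4 → turbulent
ε/D = 0.23/40.3 = 0.00571
Swamee-Jain: f = 0.03393
h_f = f(L/D)V²/(2g) = 0.03393·(2490/0.0403)·0.8624²/(2·9.81) = 79.47 m
Δp = ρg·h_f = 996.1·9.81·79.47 = 776.6 kPa

Δp ≈ 777 kPa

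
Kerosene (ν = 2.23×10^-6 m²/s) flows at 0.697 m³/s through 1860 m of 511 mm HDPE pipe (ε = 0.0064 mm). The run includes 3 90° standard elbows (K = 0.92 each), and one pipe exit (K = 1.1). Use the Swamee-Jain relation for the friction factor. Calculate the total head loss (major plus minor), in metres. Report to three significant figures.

H_L ≈ 28.8 m

V = 4Q/(πD²) = 3.399 m/s; V²/2g = 0.5887 m
Re = 7.79×10^5, ε/D = 1.25×10^-5 → f = 0.01237 (Swamee-Jain)
Major: h_f = f(L/D)·V²/2g = 0.01237·3640·0.5887 = 26.52 m
Minor: ΣK = 3.86; h_m = ΣK·V²/2g = 2.272 m
Total H_L = 26.52 + 2.272 = 28.79 m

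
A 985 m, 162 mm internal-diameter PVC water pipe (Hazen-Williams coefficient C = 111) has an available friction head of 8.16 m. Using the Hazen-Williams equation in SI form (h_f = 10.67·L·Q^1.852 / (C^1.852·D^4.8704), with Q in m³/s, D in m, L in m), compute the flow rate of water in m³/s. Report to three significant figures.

Rearranging: Q = [h_f·C^1.852·D^4.8704 / (10.67·L)]^(1/1.852)
Q = [8.16·111^1.852·0.162^4.8704 / (10.67·985)]^0.540 = 0.01938 m³/s

Q ≈ 0.0194 m³/s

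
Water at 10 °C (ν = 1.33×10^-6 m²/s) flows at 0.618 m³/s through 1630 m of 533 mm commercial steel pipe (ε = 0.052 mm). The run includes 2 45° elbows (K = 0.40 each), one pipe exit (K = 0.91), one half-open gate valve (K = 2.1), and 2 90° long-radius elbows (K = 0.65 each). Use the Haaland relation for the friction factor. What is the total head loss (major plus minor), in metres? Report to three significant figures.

H_L ≈ 17.8 m

V = 4Q/(πD²) = 2.770 m/s; V²/2g = 0.3910 m
Re = 1.11×10^6, ε/D = 9.76×10^-5 → f = 0.01318 (Haaland)
Major: h_f = f(L/D)·V²/2g = 0.01318·3058·0.3910 = 15.76 m
Minor: ΣK = 5.11; h_m = ΣK·V²/2g = 1.998 m
Total H_L = 15.76 + 1.998 = 17.76 m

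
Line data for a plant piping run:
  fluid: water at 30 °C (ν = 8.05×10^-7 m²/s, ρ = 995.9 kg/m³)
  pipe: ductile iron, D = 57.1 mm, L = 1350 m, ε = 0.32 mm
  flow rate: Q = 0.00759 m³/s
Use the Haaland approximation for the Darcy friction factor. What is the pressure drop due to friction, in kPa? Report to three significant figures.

V = 4Q/(πD²) = 4·0.00759/(π·0.0571²) = 2.964 m/s
Re = VD/ν = 2.964·0.0571/8.05×10^-7 = 2.10×10^5 → turbulent
ε/D = 0.32/57.1 = 0.00560
Haaland: f = 0.03189
h_f = f(L/D)V²/(2g) = 0.03189·(1350/0.0571)·2.964²/(2·9.81) = 337.6 m
Δp = ρg·h_f = 995.9·9.81·337.6 = 3298 kPa

Δp ≈ 3300 kPa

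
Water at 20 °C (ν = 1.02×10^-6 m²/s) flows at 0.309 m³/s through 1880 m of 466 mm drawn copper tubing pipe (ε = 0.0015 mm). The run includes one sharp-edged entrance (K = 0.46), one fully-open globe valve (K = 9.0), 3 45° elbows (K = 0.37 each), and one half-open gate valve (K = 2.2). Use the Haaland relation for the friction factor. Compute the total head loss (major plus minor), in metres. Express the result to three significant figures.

H_L ≈ 10.2 m

V = 4Q/(πD²) = 1.812 m/s; V²/2g = 0.1673 m
Re = 8.28×10^5, ε/D = 3.22×10^-6 → f = 0.01201 (Haaland)
Major: h_f = f(L/D)·V²/2g = 0.01201·4034·0.1673 = 8.106 m
Minor: ΣK = 12.8; h_m = ΣK·V²/2g = 2.136 m
Total H_L = 8.106 + 2.136 = 10.24 m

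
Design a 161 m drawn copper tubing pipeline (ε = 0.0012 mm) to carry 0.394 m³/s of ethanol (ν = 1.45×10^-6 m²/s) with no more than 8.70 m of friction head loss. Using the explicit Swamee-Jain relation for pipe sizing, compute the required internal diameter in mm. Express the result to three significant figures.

D ≈ 310 mm

Swamee-Jain (Type III): D = 0.66·[ε^1.25·(LQ²/(gh_f))^4.75 + ν·Q^9.4·(L/(gh_f))^5.2]^0.04
LQ²/(gh_f) = 0.2928; L/(gh_f) = 1.886
Term 1 = ε^1.25·(…)^4.75 = 1.16×10^-10; Term 2 = ν·Q^9.4·(…)^5.2 = 6.20×10^-9
D = 0.66·(1.16×10^-10 + 6.20×10^-9)^0.04 = 0.3101 m = 310 mm
Check: V = 5.22 m/s, Re = 1.12×10^6, f = 0.01150, h_f = 8.28 m ≈ 8.70 m ✓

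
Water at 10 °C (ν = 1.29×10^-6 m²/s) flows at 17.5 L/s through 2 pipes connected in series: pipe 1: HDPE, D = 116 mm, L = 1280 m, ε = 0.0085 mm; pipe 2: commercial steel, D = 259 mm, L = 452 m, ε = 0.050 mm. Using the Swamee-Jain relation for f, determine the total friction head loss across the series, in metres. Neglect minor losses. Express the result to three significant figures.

Pipe 1: V = 1.656 m/s, Re = 1.49×10^5, ε/D = 7.33×10^-5, f = 0.01701, h_1 = f(L/D)V²/2g = 26.23 m
Pipe 2: V = 0.3322 m/s, Re = 6.67×10^4, ε/D = 1.93×10^-4, f = 0.02037, h_2 = f(L/D)V²/2g = 0.1999 m
Series → Q common, losses add: H = Σh = 26.43 m

H ≈ 26.4 m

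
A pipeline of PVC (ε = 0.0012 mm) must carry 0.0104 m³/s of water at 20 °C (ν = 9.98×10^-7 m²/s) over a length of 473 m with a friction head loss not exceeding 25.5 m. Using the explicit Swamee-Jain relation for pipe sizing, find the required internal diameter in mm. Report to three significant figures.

D ≈ 77.9 mm

Swamee-Jain (Type III): D = 0.66·[ε^1.25·(LQ²/(gh_f))^4.75 + ν·Q^9.4·(L/(gh_f))^5.2]^0.04
LQ²/(gh_f) = 2.045×10^-4; L/(gh_f) = 1.891
Term 1 = ε^1.25·(…)^4.75 = 1.19×10^-25; Term 2 = ν·Q^9.4·(…)^5.2 = 6.28×10^-24
D = 0.66·(1.19×10^-25 + 6.28×10^-24)^0.04 = 0.07794 m = 77.9 mm
Check: V = 2.18 m/s, Re = 1.70×10^5, f = 0.01616, h_f = 23.7 m ≈ 25.5 m ✓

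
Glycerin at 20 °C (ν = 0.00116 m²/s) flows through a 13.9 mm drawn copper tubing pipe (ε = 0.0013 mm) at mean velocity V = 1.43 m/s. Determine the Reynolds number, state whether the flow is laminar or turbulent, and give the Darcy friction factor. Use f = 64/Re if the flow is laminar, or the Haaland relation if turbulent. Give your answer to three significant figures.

Re = VD/ν = 1.430·0.0139/0.00116 = 17.1
Re < 2300 → laminar → f = 64/Re = 3.735

Re ≈ 17.1; laminar; f = 64/Re ≈ 3.73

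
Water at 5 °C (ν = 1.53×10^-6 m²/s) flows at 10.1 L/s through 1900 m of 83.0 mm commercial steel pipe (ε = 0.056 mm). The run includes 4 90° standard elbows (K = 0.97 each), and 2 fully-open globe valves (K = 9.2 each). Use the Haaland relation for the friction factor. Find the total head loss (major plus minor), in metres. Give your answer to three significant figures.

H_L ≈ 88.3 m

V = 4Q/(πD²) = 1.867 m/s; V²/2g = 0.1776 m
Re = 1.01×10^5, ε/D = 6.75×10^-4 → f = 0.02074 (Haaland)
Major: h_f = f(L/D)·V²/2g = 0.02074·22892·0.1776 = 84.33 m
Minor: ΣK = 22.3; h_m = ΣK·V²/2g = 3.957 m
Total H_L = 84.33 + 3.957 = 88.29 m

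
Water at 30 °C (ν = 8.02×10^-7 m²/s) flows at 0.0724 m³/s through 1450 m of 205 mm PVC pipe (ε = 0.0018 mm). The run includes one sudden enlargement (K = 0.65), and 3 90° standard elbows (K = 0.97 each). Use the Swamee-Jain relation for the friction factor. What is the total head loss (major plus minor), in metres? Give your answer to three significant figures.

V = 4Q/(πD²) = 2.194 m/s; V²/2g = 0.2452 m
Re = 5.61×10^5, ε/D = 8.78×10^-6 → f = 0.01298 (Swamee-Jain)
Major: h_f = f(L/D)·V²/2g = 0.01298·7073·0.2452 = 22.51 m
Minor: ΣK = 3.56; h_m = ΣK·V²/2g = 0.8730 m
Total H_L = 22.51 + 0.8730 = 23.39 m

H_L ≈ 23.4 m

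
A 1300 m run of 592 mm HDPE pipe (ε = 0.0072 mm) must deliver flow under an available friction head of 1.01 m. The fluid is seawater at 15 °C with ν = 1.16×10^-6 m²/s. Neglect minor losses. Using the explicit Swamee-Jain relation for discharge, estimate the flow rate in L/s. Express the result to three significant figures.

Q ≈ 223 L/s

Swamee-Jain (Type II): Q = -0.965·√(gD⁵h_f/L)·ln[ε/(3.7D) + √(3.17ν²L/(gD³h_f))]
√(gD⁵h_f/L) = √(9.81·0.592⁵·1.01/1300) = 0.02354
ε/(3.7D) = 3.29×10^-6; √(3.17ν²L/(gD³h_f)) = 5.19×10^-5
Q = -0.965·0.02354·ln(5.522×10^-5) = 0.2227 m³/s
Check: V = 0.809 m/s, Re = 4.13×10^5, f = 0.01372, h_f = 1.01 m ≈ 1.01 m ✓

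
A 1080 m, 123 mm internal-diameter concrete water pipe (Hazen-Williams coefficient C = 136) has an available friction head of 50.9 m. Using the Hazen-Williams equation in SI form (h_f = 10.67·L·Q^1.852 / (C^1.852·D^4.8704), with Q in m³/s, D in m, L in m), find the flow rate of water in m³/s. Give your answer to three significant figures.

Q ≈ 0.0294 m³/s

Rearranging: Q = [h_f·C^1.852·D^4.8704 / (10.67·L)]^(1/1.852)
Q = [50.9·136^1.852·0.123^4.8704 / (10.67·1080)]^0.540 = 0.02942 m³/s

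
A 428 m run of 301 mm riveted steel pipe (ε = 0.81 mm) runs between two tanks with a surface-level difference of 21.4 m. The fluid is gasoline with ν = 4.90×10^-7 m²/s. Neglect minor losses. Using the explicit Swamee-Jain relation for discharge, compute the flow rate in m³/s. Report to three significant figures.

Swamee-Jain (Type II): Q = -0.965·√(gD⁵h_f/L)·ln[ε/(3.7D) + √(3.17ν²L/(gD³h_f))]
√(gD⁵h_f/L) = √(9.81·0.301⁵·21.4/428) = 0.03481
ε/(3.7D) = 7.27×10^-4; √(3.17ν²L/(gD³h_f)) = 7.54×10^-6
Q = -0.965·0.03481·ln(7.348×10^-4) = 0.2424 m³/s
Check: V = 3.41 m/s, Re = 2.09×10^6, f = 0.02550, h_f = 21.4 m ≈ 21.4 m ✓

Q ≈ 0.242 m³/s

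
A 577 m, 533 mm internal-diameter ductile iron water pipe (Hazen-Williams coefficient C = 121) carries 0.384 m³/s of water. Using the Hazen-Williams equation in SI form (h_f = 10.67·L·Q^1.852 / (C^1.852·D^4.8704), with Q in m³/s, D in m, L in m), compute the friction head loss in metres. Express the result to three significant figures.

h_f = 10.67·577·0.384^1.852 / (121^1.852·0.533^4.8704) = 3.113 m

h_f ≈ 3.11 m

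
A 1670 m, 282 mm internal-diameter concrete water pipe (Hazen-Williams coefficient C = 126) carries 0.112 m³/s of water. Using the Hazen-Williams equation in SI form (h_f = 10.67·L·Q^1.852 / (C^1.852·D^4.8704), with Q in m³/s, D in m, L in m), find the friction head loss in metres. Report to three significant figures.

h_f ≈ 19.0 m

h_f = 10.67·1670·0.112^1.852 / (126^1.852·0.282^4.8704) = 18.95 m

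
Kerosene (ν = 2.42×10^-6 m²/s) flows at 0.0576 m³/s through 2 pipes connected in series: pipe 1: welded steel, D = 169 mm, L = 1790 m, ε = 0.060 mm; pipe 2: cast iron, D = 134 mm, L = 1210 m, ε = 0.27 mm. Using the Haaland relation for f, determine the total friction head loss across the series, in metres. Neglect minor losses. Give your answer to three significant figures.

H ≈ 250 m

Pipe 1: V = 2.568 m/s, Re = 1.79×10^5, ε/D = 3.55×10^-4, f = 0.01804, h_1 = f(L/D)V²/2g = 64.23 m
Pipe 2: V = 4.084 m/s, Re = 2.26×10^5, ε/D = 0.00201, f = 0.02421, h_2 = f(L/D)V²/2g = 185.9 m
Series → Q common, losses add: H = Σh = 250.1 m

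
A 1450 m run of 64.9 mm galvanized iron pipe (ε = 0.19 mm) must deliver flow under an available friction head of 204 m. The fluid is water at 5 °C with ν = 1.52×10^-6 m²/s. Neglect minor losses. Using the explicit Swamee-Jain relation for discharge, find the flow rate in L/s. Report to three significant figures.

Swamee-Jain (Type II): Q = -0.965·√(gD⁵h_f/L)·ln[ε/(3.7D) + √(3.17ν²L/(gD³h_f))]
√(gD⁵h_f/L) = √(9.81·0.0649⁵·204/1450) = 0.001261
ε/(3.7D) = 7.91×10^-4; √(3.17ν²L/(gD³h_f)) = 1.39×10^-4
Q = -0.965·0.001261·ln(9.306×10^-4) = 0.008491 m³/s
Check: V = 2.57 m/s, Re = 1.10×10^5, f = 0.02744, h_f = 206 m ≈ 204 m ✓

Q ≈ 8.49 L/s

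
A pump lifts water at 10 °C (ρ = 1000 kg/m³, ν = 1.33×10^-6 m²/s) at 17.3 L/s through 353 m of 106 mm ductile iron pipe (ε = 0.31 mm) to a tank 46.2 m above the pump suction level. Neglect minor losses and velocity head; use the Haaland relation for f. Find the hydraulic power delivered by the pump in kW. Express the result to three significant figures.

P_hyd ≈ 10.8 kW

V = 4Q/(πD²) = 1.960 m/s; Re = 1.56×10^5; ε/D = 0.00292; f = 0.02681
h_f = f(L/D)V²/2g = 17.49 m
Total head H = z + h_f = 46.2 + 17.49 = 63.69 m
P_hyd = ρgQH = 1000·9.81·0.0173·63.69 = 10.81 kW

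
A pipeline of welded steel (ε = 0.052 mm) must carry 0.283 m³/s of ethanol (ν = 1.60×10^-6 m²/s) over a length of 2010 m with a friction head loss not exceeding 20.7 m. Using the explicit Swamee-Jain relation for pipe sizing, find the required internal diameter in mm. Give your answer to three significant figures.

Swamee-Jain (Type III): D = 0.66·[ε^1.25·(LQ²/(gh_f))^4.75 + ν·Q^9.4·(L/(gh_f))^5.2]^0.04
LQ²/(gh_f) = 0.7927; L/(gh_f) = 9.898
Term 1 = ε^1.25·(…)^4.75 = 1.47×10^-6; Term 2 = ν·Q^9.4·(…)^5.2 = 1.69×10^-6
D = 0.66·(1.47×10^-6 + 1.69×10^-6)^0.04 = 0.3977 m = 398 mm
Check: V = 2.28 m/s, Re = 5.66×10^5, f = 0.01463, h_f = 19.6 m ≈ 20.7 m ✓

D ≈ 398 mm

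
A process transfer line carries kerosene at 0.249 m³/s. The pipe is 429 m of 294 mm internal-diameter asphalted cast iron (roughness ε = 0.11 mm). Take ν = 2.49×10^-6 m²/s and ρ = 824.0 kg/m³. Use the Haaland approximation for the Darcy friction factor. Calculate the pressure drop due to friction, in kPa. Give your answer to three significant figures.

Δp ≈ 136 kPa

V = 4Q/(πD²) = 4·0.249/(π·0.294²) = 3.668 m/s
Re = VD/ν = 3.668·0.294/2.49×10^-6 = 4.33×10^5 → turbulent
ε/D = 0.11/294 = 3.74×10^-4
Haaland: f = 0.01686
h_f = f(L/D)V²/(2g) = 0.01686·(429/0.294)·3.668²/(2·9.81) = 16.87 m
Δp = ρg·h_f = 824.0·9.81·16.87 = 136.4 kPa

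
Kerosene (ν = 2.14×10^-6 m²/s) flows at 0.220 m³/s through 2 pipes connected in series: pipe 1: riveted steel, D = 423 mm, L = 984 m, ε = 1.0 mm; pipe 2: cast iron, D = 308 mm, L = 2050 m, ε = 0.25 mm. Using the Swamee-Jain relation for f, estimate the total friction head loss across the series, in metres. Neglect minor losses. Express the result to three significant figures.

Pipe 1: V = 1.565 m/s, Re = 3.09×10^5, ε/D = 0.00236, f = 0.02516, h_1 = f(L/D)V²/2g = 7.312 m
Pipe 2: V = 2.953 m/s, Re = 4.25×10^5, ε/D = 8.12×10^-4, f = 0.01961, h_2 = f(L/D)V²/2g = 58.00 m
Series → Q common, losses add: H = Σh = 65.31 m

H ≈ 65.3 m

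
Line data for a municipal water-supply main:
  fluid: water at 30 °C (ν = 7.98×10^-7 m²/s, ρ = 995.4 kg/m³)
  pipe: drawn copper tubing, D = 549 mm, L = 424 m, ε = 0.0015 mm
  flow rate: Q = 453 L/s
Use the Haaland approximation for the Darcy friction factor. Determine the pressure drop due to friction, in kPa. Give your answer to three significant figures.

V = 4Q/(πD²) = 4·0.453/(π·0.549²) = 1.914 m/s
Re = VD/ν = 1.914·0.549/7.98×10^-7 = 1.32×10^6 → turbulent
ε/D = 0.0015/549 = 2.73×10^-6
Haaland: f = 0.01112
h_f = f(L/D)V²/(2g) = 0.01112·(424/0.549)·1.914²/(2·9.81) = 1.603 m
Δp = ρg·h_f = 995.4·9.81·1.603 = 15.66 kPa

Δp ≈ 15.7 kPa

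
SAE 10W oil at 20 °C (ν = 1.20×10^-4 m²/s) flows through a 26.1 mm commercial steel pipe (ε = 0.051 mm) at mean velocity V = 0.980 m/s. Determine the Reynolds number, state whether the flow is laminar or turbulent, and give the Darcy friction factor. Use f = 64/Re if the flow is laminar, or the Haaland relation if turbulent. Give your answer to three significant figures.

Re = VD/ν = 0.9800·0.0261/1.20×10^-4 = 213
Re < 2300 → laminar → f = 64/Re = 0.3003

Re ≈ 213; laminar; f = 64/Re ≈ 0.300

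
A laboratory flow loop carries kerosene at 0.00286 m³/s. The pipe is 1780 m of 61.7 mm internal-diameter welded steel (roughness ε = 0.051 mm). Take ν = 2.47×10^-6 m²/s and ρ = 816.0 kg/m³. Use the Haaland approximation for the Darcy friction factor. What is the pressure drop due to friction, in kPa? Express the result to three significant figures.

V = 4Q/(πD²) = 4·0.00286/(π·0.0617²) = 0.9565 m/s
Re = VD/ν = 0.9565·0.0617/2.47×10^-6 = 2.39×10^4 → turbulent
ε/D = 0.051/61.7 = 8.27×10^-4
Haaland: f = 0.02634
h_f = f(L/D)V²/(2g) = 0.02634·(1780/0.0617)·0.9565²/(2·9.81) = 35.44 m
Δp = ρg·h_f = 816.0·9.81·35.44 = 283.7 kPa

Δp ≈ 284 kPa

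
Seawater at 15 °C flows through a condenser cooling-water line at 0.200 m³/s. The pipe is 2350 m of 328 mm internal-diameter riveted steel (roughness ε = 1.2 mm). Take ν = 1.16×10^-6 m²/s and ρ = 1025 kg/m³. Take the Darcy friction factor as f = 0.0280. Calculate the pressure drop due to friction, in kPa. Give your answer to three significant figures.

Δp ≈ 576 kPa

V = 4Q/(πD²) = 4·0.200/(π·0.328²) = 2.367 m/s
h_f = f(L/D)V²/(2g) = 0.02800·(2350/0.328)·2.367²/(2·9.81) = 57.28 m
Δp = ρg·h_f = 1025·9.81·57.28 = 576.0 kPa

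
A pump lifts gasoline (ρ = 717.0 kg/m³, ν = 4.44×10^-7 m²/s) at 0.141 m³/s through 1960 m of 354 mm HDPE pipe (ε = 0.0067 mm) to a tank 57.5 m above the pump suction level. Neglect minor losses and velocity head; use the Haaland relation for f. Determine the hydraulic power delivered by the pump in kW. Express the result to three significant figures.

V = 4Q/(πD²) = 1.433 m/s; Re = 1.14×10^6; ε/D = 1.89×10^-5; f = 0.01172
h_f = f(L/D)V²/2g = 6.787 m
Total head H = z + h_f = 57.5 + 6.787 = 64.29 m
P_hyd = ρgQH = 717.0·9.81·0.141·64.29 = 63.76 kW

P_hyd ≈ 63.8 kW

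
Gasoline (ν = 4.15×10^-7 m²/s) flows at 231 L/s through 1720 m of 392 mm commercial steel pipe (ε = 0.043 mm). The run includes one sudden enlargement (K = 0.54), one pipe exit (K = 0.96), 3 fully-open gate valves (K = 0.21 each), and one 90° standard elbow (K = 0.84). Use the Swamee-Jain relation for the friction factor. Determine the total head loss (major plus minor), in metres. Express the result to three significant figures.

V = 4Q/(πD²) = 1.914 m/s; V²/2g = 0.1867 m
Re = 1.81×10^6, ε/D = 1.10×10^-4 → f = 0.01312 (Swamee-Jain)
Major: h_f = f(L/D)·V²/2g = 0.01312·4388·0.1867 = 10.75 m
Minor: ΣK = 2.97; h_m = ΣK·V²/2g = 0.5546 m
Total H_L = 10.75 + 0.5546 = 11.30 m

H_L ≈ 11.3 m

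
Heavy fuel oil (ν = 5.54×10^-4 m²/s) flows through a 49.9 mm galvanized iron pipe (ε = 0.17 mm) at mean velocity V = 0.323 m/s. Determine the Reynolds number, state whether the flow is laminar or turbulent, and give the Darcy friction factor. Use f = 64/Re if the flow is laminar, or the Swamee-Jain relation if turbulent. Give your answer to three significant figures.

Re = VD/ν = 0.3230·0.0499/5.54×10^-4 = 29.1
Re < 2300 → laminar → f = 64/Re = 2.200

Re ≈ 29.1; laminar; f = 64/Re ≈ 2.20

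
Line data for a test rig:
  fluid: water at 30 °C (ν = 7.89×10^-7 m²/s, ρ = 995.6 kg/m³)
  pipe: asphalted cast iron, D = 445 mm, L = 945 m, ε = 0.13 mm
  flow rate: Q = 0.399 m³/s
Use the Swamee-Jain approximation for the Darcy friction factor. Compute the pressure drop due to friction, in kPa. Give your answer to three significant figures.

Δp ≈ 108 kPa

V = 4Q/(πD²) = 4·0.399/(π·0.445²) = 2.565 m/s
Re = VD/ν = 2.565·0.445/7.89×10^-7 = 1.45×10^6 → turbulent
ε/D = 0.13/445 = 2.92×10^-4
Swamee-Jain: f = 0.01546
h_f = f(L/D)V²/(2g) = 0.01546·(945/0.445)·2.565²/(2·9.81) = 11.02 m
Δp = ρg·h_f = 995.6·9.81·11.02 = 107.6 kPa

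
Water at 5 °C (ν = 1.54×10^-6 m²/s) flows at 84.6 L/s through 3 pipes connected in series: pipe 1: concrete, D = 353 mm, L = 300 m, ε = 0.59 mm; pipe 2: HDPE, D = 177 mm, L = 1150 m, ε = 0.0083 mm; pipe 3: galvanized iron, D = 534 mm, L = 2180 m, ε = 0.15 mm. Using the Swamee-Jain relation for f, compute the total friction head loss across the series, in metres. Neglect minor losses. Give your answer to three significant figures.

Pipe 1: V = 0.8644 m/s, Re = 1.98×10^5, ε/D = 0.00167, f = 0.02353, h_1 = f(L/D)V²/2g = 0.7615 m
Pipe 2: V = 3.438 m/s, Re = 3.95×10^5, ε/D = 4.69×10^-5, f = 0.01428, h_2 = f(L/D)V²/2g = 55.89 m
Pipe 3: V = 0.3777 m/s, Re = 1.31×10^5, ε/D = 2.81×10^-4, f = 0.01865, h_3 = f(L/D)V²/2g = 0.5538 m
Series → Q common, losses add: H = Σh = 57.20 m

H ≈ 57.2 m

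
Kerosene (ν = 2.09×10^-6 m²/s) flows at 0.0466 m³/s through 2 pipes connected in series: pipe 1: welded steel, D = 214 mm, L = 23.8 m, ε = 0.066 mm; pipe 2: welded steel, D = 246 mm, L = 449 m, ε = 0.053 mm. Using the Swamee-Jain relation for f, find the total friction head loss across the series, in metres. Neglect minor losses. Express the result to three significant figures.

H ≈ 1.85 m

Pipe 1: V = 1.296 m/s, Re = 1.33×10^5, ε/D = 3.08×10^-4, f = 0.01877, h_1 = f(L/D)V²/2g = 0.1786 m
Pipe 2: V = 0.9805 m/s, Re = 1.15×10^5, ε/D = 2.15×10^-4, f = 0.01864, h_2 = f(L/D)V²/2g = 1.667 m
Series → Q common, losses add: H = Σh = 1.846 m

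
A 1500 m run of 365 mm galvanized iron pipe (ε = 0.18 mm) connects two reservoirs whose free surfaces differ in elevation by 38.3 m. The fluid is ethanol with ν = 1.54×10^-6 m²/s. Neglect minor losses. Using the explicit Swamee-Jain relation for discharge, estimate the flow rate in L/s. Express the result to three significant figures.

Q ≈ 340 L/s

Swamee-Jain (Type II): Q = -0.965·√(gD⁵h_f/L)·ln[ε/(3.7D) + √(3.17ν²L/(gD³h_f))]
√(gD⁵h_f/L) = √(9.81·0.365⁵·38.3/1500) = 0.04028
ε/(3.7D) = 1.33×10^-4; √(3.17ν²L/(gD³h_f)) = 2.48×10^-5
Q = -0.965·0.04028·ln(1.581×10^-4) = 0.3402 m³/s
Check: V = 3.25 m/s, Re = 7.71×10^5, f = 0.01740, h_f = 38.5 m ≈ 38.3 m ✓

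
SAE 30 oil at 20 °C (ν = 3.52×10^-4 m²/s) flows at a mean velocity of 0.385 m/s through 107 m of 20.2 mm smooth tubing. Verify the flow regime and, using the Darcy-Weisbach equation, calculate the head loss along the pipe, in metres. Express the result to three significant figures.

h_f ≈ 116 m

Re = VD/ν = 0.385·0.02020/3.52×10^-4 = 22.1 → laminar (Re < 2300)
f = 64/Re = 2.897
h_f = f(L/D)V²/(2g) = 2.897·(107/0.02020)·0.385²/(2·9.81) = 115.9 m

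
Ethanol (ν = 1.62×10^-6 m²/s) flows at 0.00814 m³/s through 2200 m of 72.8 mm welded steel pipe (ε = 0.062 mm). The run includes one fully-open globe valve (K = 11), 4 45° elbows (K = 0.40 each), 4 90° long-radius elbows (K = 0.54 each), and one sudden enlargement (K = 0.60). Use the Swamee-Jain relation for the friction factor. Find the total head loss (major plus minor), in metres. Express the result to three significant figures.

V = 4Q/(πD²) = 1.956 m/s; V²/2g = 0.1949 m
Re = 8.79×10^4, ε/D = 8.52×10^-4 → f = 0.02211 (Swamee-Jain)
Major: h_f = f(L/D)·V²/2g = 0.02211·30220·0.1949 = 130.2 m
Minor: ΣK = 15.4; h_m = ΣK·V²/2g = 2.994 m
Total H_L = 130.2 + 2.994 = 133.2 m

H_L ≈ 133 m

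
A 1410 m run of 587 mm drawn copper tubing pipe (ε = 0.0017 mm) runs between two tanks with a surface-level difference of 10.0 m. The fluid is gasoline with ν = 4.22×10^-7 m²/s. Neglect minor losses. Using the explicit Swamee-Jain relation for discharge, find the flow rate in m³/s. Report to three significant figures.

Q ≈ 0.796 m³/s

Swamee-Jain (Type II): Q = -0.965·√(gD⁵h_f/L)·ln[ε/(3.7D) + √(3.17ν²L/(gD³h_f))]
√(gD⁵h_f/L) = √(9.81·0.587⁵·10.0/1410) = 0.06963
ε/(3.7D) = 7.83×10^-7; √(3.17ν²L/(gD³h_f)) = 6.33×10^-6
Q = -0.965·0.06963·ln(7.116×10^-6) = 0.7965 m³/s
Check: V = 2.94 m/s, Re = 4.09×10^6, f = 0.009455, h_f = 10.0 m ≈ 10.0 m ✓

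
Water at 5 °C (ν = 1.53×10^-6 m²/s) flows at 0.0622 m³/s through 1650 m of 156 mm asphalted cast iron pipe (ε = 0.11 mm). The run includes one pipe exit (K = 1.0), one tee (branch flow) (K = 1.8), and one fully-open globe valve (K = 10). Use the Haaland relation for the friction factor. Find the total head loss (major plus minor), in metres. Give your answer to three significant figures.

H_L ≈ 116 m

V = 4Q/(πD²) = 3.254 m/s; V²/2g = 0.5398 m
Re = 3.32×10^5, ε/D = 7.05×10^-4 → f = 0.01908 (Haaland)
Major: h_f = f(L/D)·V²/2g = 0.01908·10577·0.5398 = 108.9 m
Minor: ΣK = 12.8; h_m = ΣK·V²/2g = 6.909 m
Total H_L = 108.9 + 6.909 = 115.8 m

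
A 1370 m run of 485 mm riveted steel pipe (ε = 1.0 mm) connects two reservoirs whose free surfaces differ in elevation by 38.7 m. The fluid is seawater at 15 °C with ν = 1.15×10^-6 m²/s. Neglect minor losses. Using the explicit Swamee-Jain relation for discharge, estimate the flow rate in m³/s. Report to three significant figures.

Swamee-Jain (Type II): Q = -0.965·√(gD⁵h_f/L)·ln[ε/(3.7D) + √(3.17ν²L/(gD³h_f))]
√(gD⁵h_f/L) = √(9.81·0.485⁵·38.7/1370) = 0.08624
ε/(3.7D) = 5.57×10^-4; √(3.17ν²L/(gD³h_f)) = 1.15×10^-5
Q = -0.965·0.08624·ln(5.688×10^-4) = 0.6218 m³/s
Check: V = 3.37 m/s, Re = 1.42×10^6, f = 0.02380, h_f = 38.8 m ≈ 38.7 m ✓

Q ≈ 0.622 m³/s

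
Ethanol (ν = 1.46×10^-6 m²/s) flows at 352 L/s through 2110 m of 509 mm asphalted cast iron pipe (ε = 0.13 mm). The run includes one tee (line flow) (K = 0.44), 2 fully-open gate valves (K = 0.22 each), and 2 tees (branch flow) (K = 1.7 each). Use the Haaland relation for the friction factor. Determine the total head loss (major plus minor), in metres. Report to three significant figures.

V = 4Q/(πD²) = 1.730 m/s; V²/2g = 0.1525 m
Re = 6.03×10^5, ε/D = 2.55×10^-4 → f = 0.01559 (Haaland)
Major: h_f = f(L/D)·V²/2g = 0.01559·4145·0.1525 = 9.856 m
Minor: ΣK = 4.28; h_m = ΣK·V²/2g = 0.6528 m
Total H_L = 9.856 + 0.6528 = 10.51 m

H_L ≈ 10.5 m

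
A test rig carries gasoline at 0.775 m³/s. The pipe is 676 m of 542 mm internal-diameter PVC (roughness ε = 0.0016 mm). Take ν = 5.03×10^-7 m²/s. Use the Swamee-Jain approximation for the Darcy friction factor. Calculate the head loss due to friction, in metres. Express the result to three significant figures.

h_f ≈ 6.90 m

V = 4Q/(πD²) = 4·0.775/(π·0.542²) = 3.359 m/s
Re = VD/ν = 3.359·0.542/5.03×10^-7 = 3.62×10^6 → turbulent
ε/D = 0.0016/542 = 2.95×10^-6
Swamee-Jain: f = 0.009619
h_f = f(L/D)V²/(2g) = 0.009619·(676/0.542)·3.359²/(2·9.81) = 6.899 m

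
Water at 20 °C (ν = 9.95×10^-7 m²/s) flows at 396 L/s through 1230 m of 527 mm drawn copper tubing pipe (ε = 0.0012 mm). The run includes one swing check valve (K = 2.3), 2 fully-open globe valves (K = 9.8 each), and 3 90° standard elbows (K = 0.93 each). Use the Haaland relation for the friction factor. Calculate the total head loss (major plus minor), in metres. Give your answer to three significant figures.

H_L ≈ 8.73 m

V = 4Q/(πD²) = 1.815 m/s; V²/2g = 0.1680 m
Re = 9.62×10^5, ε/D = 2.28×10^-6 → f = 0.01170 (Haaland)
Major: h_f = f(L/D)·V²/2g = 0.01170·2334·0.1680 = 4.587 m
Minor: ΣK = 24.7; h_m = ΣK·V²/2g = 4.148 m
Total H_L = 4.587 + 4.148 = 8.734 m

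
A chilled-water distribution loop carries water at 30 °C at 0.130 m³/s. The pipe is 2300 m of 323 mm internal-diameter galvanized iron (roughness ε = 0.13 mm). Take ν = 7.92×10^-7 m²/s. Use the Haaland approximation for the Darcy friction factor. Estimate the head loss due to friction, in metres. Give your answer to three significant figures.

V = 4Q/(πD²) = 4·0.130/(π·0.323²) = 1.587 m/s
Re = VD/ν = 1.587·0.323/7.92×10^-7 = 6.47×10^5 → turbulent
ε/D = 0.13/323 = 4.02×10^-4
Haaland: f = 0.01672
h_f = f(L/D)V²/(2g) = 0.01672·(2300/0.323)·1.587²/(2·9.81) = 15.27 m

h_f ≈ 15.3 m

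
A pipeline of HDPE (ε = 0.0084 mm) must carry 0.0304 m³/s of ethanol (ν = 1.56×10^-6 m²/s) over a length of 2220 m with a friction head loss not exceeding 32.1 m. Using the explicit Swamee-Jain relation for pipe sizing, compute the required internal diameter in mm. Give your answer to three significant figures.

Swamee-Jain (Type III): D = 0.66·[ε^1.25·(LQ²/(gh_f))^4.75 + ν·Q^9.4·(L/(gh_f))^5.2]^0.04
LQ²/(gh_f) = 0.006515; L/(gh_f) = 7.050
Term 1 = ε^1.25·(…)^4.75 = 1.87×10^-17; Term 2 = ν·Q^9.4·(…)^5.2 = 2.20×10^-16
D = 0.66·(1.87×10^-17 + 2.20×10^-16)^0.04 = 0.1566 m = 157 mm
Check: V = 1.58 m/s, Re = 1.58×10^5, f = 0.01668, h_f = 30.1 m ≈ 32.1 m ✓

D ≈ 157 mm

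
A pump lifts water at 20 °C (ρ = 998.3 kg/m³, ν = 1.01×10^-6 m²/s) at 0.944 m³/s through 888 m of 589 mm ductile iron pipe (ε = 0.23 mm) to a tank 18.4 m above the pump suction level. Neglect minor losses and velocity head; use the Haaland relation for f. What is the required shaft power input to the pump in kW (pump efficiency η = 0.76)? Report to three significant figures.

V = 4Q/(πD²) = 3.465 m/s; Re = 2.02×10^6; ε/D = 3.90×10^-4; f = 0.01611
h_f = f(L/D)V²/2g = 14.86 m
Total head H = z + h_f = 18.4 + 14.86 = 33.26 m
P_hyd = ρgQH = 998.3·9.81·0.944·33.26 = 307.5 kW
P_shaft = P_hyd/η = 307.5/0.76 = 404.6 kW

P_shaft ≈ 405 kW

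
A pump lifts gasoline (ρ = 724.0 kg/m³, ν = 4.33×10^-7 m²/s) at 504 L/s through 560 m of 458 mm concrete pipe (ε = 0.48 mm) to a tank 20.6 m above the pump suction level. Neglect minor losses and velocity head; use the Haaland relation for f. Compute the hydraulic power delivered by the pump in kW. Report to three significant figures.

P_hyd ≈ 115 kW

V = 4Q/(πD²) = 3.059 m/s; Re = 3.24×10^6; ε/D = 0.00105; f = 0.01998
h_f = f(L/D)V²/2g = 11.65 m
Total head H = z + h_f = 20.6 + 11.65 = 32.25 m
P_hyd = ρgQH = 724.0·9.81·0.504·32.25 = 115.5 kW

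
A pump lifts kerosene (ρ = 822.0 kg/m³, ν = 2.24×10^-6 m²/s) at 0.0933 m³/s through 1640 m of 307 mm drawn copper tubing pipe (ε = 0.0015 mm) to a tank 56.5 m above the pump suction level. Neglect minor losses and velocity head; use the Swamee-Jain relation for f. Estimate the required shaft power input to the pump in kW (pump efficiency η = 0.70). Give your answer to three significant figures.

V = 4Q/(πD²) = 1.260 m/s; Re = 1.73×10^5; ε/D = 4.89×10^-6; f = 0.01603
h_f = f(L/D)V²/2g = 6.932 m
Total head H = z + h_f = 56.5 + 6.932 = 63.43 m
P_hyd = ρgQH = 822.0·9.81·0.0933·63.43 = 47.72 kW
P_shaft = P_hyd/η = 47.72/0.70 = 68.18 kW

P_shaft ≈ 68.2 kW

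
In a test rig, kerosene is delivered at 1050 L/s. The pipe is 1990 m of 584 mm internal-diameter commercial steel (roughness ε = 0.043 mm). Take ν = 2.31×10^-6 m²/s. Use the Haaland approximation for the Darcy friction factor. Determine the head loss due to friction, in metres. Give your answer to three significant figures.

h_f ≈ 34.5 m

V = 4Q/(πD²) = 4·1.05/(π·0.584²) = 3.920 m/s
Re = VD/ν = 3.920·0.584/2.31×10^-6 = 9.91×10^5 → turbulent
ε/D = 0.043/584 = 7.36×10^-5
Haaland: f = 0.01293
h_f = f(L/D)V²/(2g) = 0.01293·(1990/0.584)·3.920²/(2·9.81) = 34.51 m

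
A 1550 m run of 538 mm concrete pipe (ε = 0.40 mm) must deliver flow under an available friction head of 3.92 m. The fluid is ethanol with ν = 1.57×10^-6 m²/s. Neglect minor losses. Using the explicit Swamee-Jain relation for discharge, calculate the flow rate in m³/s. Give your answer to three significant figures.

Q ≈ 0.268 m³/s

Swamee-Jain (Type II): Q = -0.965·√(gD⁵h_f/L)·ln[ε/(3.7D) + √(3.17ν²L/(gD³h_f))]
√(gD⁵h_f/L) = √(9.81·0.538⁵·3.92/1550) = 0.03344
ε/(3.7D) = 2.01×10^-4; √(3.17ν²L/(gD³h_f)) = 4.50×10^-5
Q = -0.965·0.03344·ln(2.459×10^-4) = 0.2682 m³/s
Check: V = 1.18 m/s, Re = 4.04×10^5, f = 0.01932, h_f = 3.95 m ≈ 3.92 m ✓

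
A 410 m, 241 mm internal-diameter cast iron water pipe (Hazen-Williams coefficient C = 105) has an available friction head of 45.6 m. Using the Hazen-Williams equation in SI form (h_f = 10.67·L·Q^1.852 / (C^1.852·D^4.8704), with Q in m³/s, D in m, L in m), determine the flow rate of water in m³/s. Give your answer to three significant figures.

Rearranging: Q = [h_f·C^1.852·D^4.8704 / (10.67·L)]^(1/1.852)
Q = [45.6·105^1.852·0.241^4.8704 / (10.67·410)]^0.540 = 0.2118 m³/s

Q ≈ 0.212 m³/s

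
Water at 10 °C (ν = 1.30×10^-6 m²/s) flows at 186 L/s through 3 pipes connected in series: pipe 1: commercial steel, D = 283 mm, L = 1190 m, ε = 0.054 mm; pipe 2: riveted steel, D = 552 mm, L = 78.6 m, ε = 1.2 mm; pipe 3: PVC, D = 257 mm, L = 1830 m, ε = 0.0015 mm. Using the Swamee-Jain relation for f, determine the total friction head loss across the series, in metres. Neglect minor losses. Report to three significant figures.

H ≈ 86.4 m

Pipe 1: V = 2.957 m/s, Re = 6.44×10^5, ε/D = 1.91×10^-4, f = 0.01511, h_1 = f(L/D)V²/2g = 28.31 m
Pipe 2: V = 0.7772 m/s, Re = 3.30×10^5, ε/D = 0.00217, f = 0.02461, h_2 = f(L/D)V²/2g = 0.1079 m
Pipe 3: V = 3.586 m/s, Re = 7.09×10^5, ε/D = 5.84×10^-6, f = 0.01243, h_3 = f(L/D)V²/2g = 57.99 m
Series → Q common, losses add: H = Σh = 86.41 m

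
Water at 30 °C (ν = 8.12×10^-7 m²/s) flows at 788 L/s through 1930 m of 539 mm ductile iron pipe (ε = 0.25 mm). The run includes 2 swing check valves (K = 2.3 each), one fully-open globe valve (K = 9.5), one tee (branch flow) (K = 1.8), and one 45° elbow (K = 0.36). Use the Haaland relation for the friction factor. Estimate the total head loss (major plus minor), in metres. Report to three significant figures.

V = 4Q/(πD²) = 3.453 m/s; V²/2g = 0.6079 m
Re = 2.29×10^6, ε/D = 4.64×10^-4 → f = 0.01666 (Haaland)
Major: h_f = f(L/D)·V²/2g = 0.01666·3581·0.6079 = 36.27 m
Minor: ΣK = 16.3; h_m = ΣK·V²/2g = 9.884 m
Total H_L = 36.27 + 9.884 = 46.15 m

H_L ≈ 46.2 m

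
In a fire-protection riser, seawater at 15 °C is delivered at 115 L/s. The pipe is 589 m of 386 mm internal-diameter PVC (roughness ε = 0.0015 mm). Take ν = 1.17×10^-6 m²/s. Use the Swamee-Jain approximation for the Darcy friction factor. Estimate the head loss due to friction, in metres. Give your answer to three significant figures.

V = 4Q/(πD²) = 4·0.115/(π·0.386²) = 0.9827 m/s
Re = VD/ν = 0.9827·0.386/1.17×10^-6 = 3.24×10^5 → turbulent
ε/D = 0.0015/386 = 3.89×10^-6
Swamee-Jain: f = 0.01422
h_f = f(L/D)V²/(2g) = 0.01422·(589/0.386)·0.9827²/(2·9.81) = 1.068 m

h_f ≈ 1.07 m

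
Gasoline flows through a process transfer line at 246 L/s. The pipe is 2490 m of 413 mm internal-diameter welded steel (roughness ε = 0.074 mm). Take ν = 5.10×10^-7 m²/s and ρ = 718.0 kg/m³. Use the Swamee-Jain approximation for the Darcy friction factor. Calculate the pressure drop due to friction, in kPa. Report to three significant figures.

Δp ≈ 104 kPa

V = 4Q/(πD²) = 4·0.246/(π·0.413²) = 1.836 m/s
Re = VD/ν = 1.836·0.413/5.10×10^-7 = 1.49×10^6 → turbulent
ε/D = 0.074/413 = 1.79×10^-4
Swamee-Jain: f = 0.01423
h_f = f(L/D)V²/(2g) = 0.01423·(2490/0.413)·1.836²/(2·9.81) = 14.75 m
Δp = ρg·h_f = 718.0·9.81·14.75 = 103.9 kPa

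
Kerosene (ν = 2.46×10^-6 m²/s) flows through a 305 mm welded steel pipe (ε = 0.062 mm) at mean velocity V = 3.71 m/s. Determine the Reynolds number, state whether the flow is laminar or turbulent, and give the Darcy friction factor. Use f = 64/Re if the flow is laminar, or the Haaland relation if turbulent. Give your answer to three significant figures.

Re ≈ 4.60×10^5; turbulent; f ≈ 0.0154

Re = VD/ν = 3.710·0.305/2.46×10^-6 = 4.60×10^5
Re > 4000 → turbulent; ε/D = 2.03×10^-4
Haaland: f = 0.01543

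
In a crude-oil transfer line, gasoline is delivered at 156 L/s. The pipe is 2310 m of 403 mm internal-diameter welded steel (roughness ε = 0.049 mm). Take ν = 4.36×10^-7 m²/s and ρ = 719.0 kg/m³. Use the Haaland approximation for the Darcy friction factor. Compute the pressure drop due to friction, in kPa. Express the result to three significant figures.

V = 4Q/(πD²) = 4·0.156/(π·0.403²) = 1.223 m/s
Re = VD/ν = 1.223·0.403/4.36×10^-7 = 1.13×10^6 → turbulent
ε/D = 0.049/403 = 1.22×10^-4
Haaland: f = 0.01352
h_f = f(L/D)V²/(2g) = 0.01352·(2310/0.403)·1.223²/(2·9.81) = 5.907 m
Δp = ρg·h_f = 719.0·9.81·5.907 = 41.66 kPa

Δp ≈ 41.7 kPa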